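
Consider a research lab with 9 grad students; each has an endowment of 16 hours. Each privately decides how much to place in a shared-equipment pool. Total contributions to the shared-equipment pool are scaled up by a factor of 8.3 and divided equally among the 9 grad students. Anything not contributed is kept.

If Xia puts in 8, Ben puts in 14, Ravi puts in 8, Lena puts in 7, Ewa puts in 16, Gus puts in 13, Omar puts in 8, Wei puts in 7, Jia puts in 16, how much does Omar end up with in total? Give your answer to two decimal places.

97.46 hours

Total contributed: 8 + 14 + 8 + 7 + 16 + 13 + 8 + 7 + 16 = 97.
Each receives 8.3 × 97 / 9 = 89.46 from the shared-equipment pool.
Omar keeps 16 − 8 = 8, so Omar's payoff is 8 + 89.46 = 97.46.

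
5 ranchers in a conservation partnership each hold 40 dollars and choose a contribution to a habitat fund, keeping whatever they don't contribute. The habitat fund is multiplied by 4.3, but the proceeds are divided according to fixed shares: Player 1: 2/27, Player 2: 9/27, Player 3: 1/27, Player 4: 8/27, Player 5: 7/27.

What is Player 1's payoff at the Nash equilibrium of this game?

Player j's private return per contributed unit is 4.3 × (j's share). Contributing is weakly dominant for j when that share is at least 1/4.3 = 0.2326, and contributing 0 is dominant otherwise.
Player 2, Player 4 and Player 5 clear that bar, contributing 40 each; the remaining 2 contribute 0. Total contributed: 120.
Player 1 keeps 40 and receives 4.3 × 120 × 2/27 = 38.22 from the habitat fund, for a payoff of 78.22.

78.22 dollars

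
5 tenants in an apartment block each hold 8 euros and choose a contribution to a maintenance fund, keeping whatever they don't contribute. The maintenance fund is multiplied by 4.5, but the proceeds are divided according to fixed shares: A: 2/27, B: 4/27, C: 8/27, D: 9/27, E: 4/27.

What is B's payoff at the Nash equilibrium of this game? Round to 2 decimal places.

18.67 euros

For player j, contributing a unit is worthwhile iff 4.5 × (j's share) ≥ 1, i.e. iff j's share is at least 0.2222.
C and D are above the threshold, contributing 8 each; the remaining 3 contribute 0. Total contributed: 16.
B keeps 8 and receives 4.5 × 16 × 4/27 = 10.67 from the maintenance fund, for a payoff of 18.67.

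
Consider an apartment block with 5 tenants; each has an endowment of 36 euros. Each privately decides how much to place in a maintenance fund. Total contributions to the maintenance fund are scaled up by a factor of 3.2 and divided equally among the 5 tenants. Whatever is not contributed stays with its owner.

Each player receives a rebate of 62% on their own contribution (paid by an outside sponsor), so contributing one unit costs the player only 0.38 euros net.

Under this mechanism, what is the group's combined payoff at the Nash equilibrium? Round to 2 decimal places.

687.60 euros

Under the mechanism each unit contributed yields (3.2/5) / 0.38 = 1.6842 back to its contributor per unit of net cost, which exceeds 1, making full contribution the dominant choice for everyone.
At the Nash equilibrium everyone contributes 36. Group total payoff = 5 × (36 × 0.62 + 3.2 × 36) = 687.60.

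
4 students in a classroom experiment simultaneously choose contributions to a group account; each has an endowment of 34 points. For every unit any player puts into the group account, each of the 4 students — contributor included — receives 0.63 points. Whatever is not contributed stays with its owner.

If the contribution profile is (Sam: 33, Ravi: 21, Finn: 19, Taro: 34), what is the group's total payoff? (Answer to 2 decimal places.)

Total contributed: 33 + 21 + 19 + 34 = 107; total kept: 4 × 34 − 107 = 29.
The group account pays out 0.63 × 4 × 107 = 269.64 in aggregate.
Group total = 29 + 269.64 = 298.64.

298.64 points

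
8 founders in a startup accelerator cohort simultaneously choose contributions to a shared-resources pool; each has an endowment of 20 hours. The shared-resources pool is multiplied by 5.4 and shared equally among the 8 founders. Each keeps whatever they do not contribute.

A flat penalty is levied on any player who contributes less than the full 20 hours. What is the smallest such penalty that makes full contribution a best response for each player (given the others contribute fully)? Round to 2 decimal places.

Given the others contribute fully, the best deviation is to contribute 0 (any partial contribution still incurs the fine and gives up units whose private return 0.6750 is below 1).
Deviating from 20 to 0 saves 20 hours but forfeits the deviator's share of the drop in the shared-resources pool: 5.4/8 × 20 = 13.50.
So the deviation gain is 20 − 13.50 = 6.50, and the fine must be at least 6.50 hours to wipe it out.

6.50 hours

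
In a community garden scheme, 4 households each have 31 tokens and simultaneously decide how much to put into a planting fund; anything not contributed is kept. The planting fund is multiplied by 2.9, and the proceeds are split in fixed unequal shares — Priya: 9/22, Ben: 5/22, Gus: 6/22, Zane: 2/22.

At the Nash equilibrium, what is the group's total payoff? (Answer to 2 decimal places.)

182.90 tokens

A player with share s gets back 2.9·s per unit contributed, so full contribution is dominant for anyone with s > 1/2.9 = 0.3448 and zero contribution is dominant for anyone below.
The only share above 0.3448 is Priya's 9/22, contributing 31; the remaining 3 contribute 0. Total contributed: 31.
The planting fund pays out 2.9 × 31 = 89.90 in total (split across the unequal shares, but the aggregate is all that matters for the group sum).
The 3 free-riders keep 31 each, adding 93. Group total = 93 + 89.90 = 182.90.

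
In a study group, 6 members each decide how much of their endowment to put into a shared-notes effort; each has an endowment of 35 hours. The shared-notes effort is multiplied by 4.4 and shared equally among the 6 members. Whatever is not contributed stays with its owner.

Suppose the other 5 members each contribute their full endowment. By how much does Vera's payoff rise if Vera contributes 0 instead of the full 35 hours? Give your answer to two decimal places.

Switching from a contribution of 35 to 0 lets Vera keep an extra 35 hours, but lowers the shared-notes effort by 35, which costs Vera their own share of that drop: 4.4/6 × 35 = 25.67.
Net gain = 35 − 25.67 = 9.33. The private return per contributed unit (0.7333) is below 1, so free-riding is indeed the best response regardless of what the others do.

9.33 hours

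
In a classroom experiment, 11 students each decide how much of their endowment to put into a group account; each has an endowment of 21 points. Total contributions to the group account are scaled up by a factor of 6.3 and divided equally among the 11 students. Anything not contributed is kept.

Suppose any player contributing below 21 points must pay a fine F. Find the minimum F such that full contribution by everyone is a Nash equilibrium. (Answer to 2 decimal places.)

Given the others contribute fully, the best deviation is to contribute 0 (any partial contribution still incurs the fine and gives up units whose private return 0.5727 is below 1).
Deviating from 21 to 0 saves 21 points but forfeits the deviator's share of the drop in the group account: 6.3/11 × 21 = 12.03.
So the deviation gain is 21 − 12.03 = 8.97, and the fine must be at least 8.97 points to wipe it out.

8.97 points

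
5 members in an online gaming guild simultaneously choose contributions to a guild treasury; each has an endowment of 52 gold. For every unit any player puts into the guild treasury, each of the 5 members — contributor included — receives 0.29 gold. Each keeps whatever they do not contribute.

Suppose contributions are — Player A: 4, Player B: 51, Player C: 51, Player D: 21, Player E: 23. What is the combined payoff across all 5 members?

327.50 gold

Total contributed: 4 + 51 + 51 + 21 + 23 = 150; total kept: 5 × 52 − 150 = 110.
The guild treasury pays out 0.29 × 5 × 150 = 217.50 in aggregate.
Group total = 110 + 217.50 = 327.50.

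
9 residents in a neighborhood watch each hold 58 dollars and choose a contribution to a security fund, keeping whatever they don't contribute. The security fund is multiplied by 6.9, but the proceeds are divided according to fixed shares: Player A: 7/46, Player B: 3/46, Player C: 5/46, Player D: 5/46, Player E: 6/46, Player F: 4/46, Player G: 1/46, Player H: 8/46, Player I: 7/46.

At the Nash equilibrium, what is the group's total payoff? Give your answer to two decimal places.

Player j's private return per contributed unit is 6.9 × (j's share). Contributing is weakly dominant for j when that share is at least 1/6.9 = 0.1449, and contributing 0 is dominant otherwise.
Player A, Player H and Player I are above the threshold, contributing 58 each; the remaining 6 contribute 0. Total contributed: 174.
The security fund pays out 6.9 × 174 = 1200.60 in total (split across the unequal shares, but the aggregate is all that matters for the group sum).
The 6 free-riders keep 58 each, adding 348. Group total = 348 + 1200.60 = 1548.60.

1548.60 dollars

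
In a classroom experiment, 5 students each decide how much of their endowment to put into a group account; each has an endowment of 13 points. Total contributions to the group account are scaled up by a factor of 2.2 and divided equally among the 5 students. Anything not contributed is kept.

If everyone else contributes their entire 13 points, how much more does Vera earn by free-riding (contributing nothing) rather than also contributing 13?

7.28 points

Switching from a contribution of 13 to 0 lets Vera keep an extra 13 points, but lowers the group account by 13, which costs Vera their own share of that drop: 2.2/5 × 13 = 5.72.
Net gain = 13 − 5.72 = 7.28. The private return per contributed unit (0.4400) is below 1, so free-riding is indeed the best response regardless of what the others do.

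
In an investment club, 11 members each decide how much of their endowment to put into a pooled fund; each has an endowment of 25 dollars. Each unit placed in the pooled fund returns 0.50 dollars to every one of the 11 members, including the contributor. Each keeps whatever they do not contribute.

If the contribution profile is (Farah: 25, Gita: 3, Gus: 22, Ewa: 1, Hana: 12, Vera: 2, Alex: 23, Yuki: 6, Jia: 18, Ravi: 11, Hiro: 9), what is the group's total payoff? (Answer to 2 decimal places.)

869.00 dollars

Total contributed: 25 + 3 + 22 + 1 + 12 + 2 + 23 + 6 + 18 + 11 + 9 = 132; total kept: 11 × 25 − 132 = 143.
The pooled fund pays out 0.50 × 11 × 132 = 726.00 in aggregate.
Group total = 143 + 726.00 = 869.00.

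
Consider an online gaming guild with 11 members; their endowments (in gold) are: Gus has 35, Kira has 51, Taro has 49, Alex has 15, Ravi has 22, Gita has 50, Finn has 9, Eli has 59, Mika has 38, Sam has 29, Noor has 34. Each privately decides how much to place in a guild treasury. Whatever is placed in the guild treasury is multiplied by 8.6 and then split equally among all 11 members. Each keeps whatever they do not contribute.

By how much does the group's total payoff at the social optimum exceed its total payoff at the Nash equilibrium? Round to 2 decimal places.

2971.60 gold

The private return per contributed unit is 8.6/11 = 0.7818 < 1 for every player regardless of endowment, so the Nash equilibrium is zero contribution and the group total is Σ E_j = 35 + 51 + 49 + 15 + 22 + 50 + 9 + 59 + 38 + 29 + 34 = 391.
Each contributed unit returns 8.600 to the group, so the social optimum is full contribution by everyone: group total = 8.600 × 391 = 3362.60.
Efficiency loss = (8.600 − 1) × 391 = 2971.60.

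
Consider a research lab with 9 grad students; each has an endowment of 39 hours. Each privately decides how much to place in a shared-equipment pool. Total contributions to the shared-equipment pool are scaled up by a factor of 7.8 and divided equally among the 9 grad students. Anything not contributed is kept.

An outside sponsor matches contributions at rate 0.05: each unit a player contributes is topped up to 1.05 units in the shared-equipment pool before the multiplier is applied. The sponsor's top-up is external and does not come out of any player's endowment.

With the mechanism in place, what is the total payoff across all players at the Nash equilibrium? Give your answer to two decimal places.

351.00 hours

With the mechanism, a contributed unit returns 7.8 × 1.05 / 9 = 0.9100 per unit of net cost — still below 1 — so contributing 0 remains dominant for every player.
Everyone keeps their endowment and the group total is 9 × 39 = 351.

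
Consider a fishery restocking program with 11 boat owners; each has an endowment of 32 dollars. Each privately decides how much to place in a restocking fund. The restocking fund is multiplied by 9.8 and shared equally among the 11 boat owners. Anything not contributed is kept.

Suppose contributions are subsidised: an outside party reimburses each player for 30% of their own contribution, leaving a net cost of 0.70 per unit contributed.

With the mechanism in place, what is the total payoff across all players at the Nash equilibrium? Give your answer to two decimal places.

With the mechanism, a contributed unit returns (9.8/11) / 0.70 = 1.2727 per unit of net cost to the contributor — now above 1 — so contributing fully is weakly dominant for every player.
At the Nash equilibrium everyone contributes 32. Group total payoff = 11 × (32 × 0.30 + 9.8 × 32) = 3555.20.

3555.20 dollars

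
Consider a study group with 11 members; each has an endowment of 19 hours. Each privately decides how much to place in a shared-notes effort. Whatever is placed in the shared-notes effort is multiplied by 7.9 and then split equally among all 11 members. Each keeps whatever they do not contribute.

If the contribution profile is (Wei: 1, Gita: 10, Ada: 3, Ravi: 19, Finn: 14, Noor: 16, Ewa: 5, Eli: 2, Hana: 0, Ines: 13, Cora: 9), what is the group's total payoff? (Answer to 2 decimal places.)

Total contributed: 1 + 10 + 3 + 19 + 14 + 16 + 5 + 2 + 0 + 13 + 9 = 92; total kept: 11 × 19 − 92 = 117.
The shared-notes effort pays out 7.9 × 92 = 726.80 in aggregate.
Group total = 117 + 726.80 = 843.80.

843.80 hours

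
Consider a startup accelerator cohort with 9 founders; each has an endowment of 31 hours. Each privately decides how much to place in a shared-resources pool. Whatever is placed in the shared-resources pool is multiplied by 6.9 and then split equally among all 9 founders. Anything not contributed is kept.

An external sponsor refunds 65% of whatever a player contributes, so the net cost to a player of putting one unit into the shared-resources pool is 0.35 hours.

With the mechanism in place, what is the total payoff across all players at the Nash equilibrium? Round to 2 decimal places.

Under the mechanism each unit contributed yields (6.9/9) / 0.35 = 2.1905 back to its contributor per unit of net cost, which exceeds 1, making full contribution the dominant choice for everyone.
So the Nash equilibrium is full contribution by all 9; the group earns 9 × (31 × 0.65 + 6.9 × 31) = 2106.45.

2106.45 hours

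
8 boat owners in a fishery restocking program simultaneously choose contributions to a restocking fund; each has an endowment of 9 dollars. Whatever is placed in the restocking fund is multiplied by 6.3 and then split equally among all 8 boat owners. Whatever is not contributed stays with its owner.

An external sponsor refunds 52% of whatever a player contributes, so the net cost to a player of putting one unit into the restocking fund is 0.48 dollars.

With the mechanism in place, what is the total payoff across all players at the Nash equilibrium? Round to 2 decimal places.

491.04 dollars

The effective private return per unit is now (6.3/8) / 0.48 = 1.6406 > 1, so every player's dominant strategy flips to full contribution.
At the Nash equilibrium everyone contributes 9. Group total payoff = 8 × (9 × 0.52 + 6.3 × 9) = 491.04.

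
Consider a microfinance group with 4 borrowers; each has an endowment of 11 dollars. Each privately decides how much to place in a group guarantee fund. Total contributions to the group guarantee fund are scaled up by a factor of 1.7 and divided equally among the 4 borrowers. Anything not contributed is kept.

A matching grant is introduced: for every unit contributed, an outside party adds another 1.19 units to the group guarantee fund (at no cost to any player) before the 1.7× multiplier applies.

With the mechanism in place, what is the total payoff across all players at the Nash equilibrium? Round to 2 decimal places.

44.00 dollars

The effective private return is 1.7 × 2.19 / 4 = 0.9308, which is still under 1, so the mechanism doesn't change anyone's dominant strategy: zero contribution.
At the Nash equilibrium no one contributes; group total payoff = 4 × 11 = 44.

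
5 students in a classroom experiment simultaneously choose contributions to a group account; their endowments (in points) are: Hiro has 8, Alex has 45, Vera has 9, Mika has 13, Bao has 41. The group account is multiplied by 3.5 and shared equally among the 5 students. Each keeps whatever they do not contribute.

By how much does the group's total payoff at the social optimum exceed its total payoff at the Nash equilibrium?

The private return per contributed unit is 3.5/5 = 0.7000 < 1 for every player regardless of endowment, so the Nash equilibrium is zero contribution and the group total is Σ E_j = 8 + 45 + 9 + 13 + 41 = 116.
Each contributed unit returns 3.500 to the group, so the social optimum is full contribution by everyone: group total = 3.500 × 116 = 406.00.
Efficiency loss = (3.500 − 1) × 116 = 290.00.

290.00 points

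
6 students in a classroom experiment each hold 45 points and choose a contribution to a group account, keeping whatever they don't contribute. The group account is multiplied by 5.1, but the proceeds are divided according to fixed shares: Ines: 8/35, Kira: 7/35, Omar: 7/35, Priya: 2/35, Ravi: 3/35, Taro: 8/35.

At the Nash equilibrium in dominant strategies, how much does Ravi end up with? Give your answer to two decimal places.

Player j's private return per contributed unit is 5.1 × (j's share). Contributing is weakly dominant for j when that share is at least 1/5.1 = 0.1961, and contributing 0 is dominant otherwise.
Ines, Kira, Omar and Taro are above the threshold, contributing 45 each; the remaining 2 contribute 0. Total contributed: 180.
Ravi keeps 45 and receives 5.1 × 180 × 3/35 = 78.69 from the group account, for a payoff of 123.69.

123.69 points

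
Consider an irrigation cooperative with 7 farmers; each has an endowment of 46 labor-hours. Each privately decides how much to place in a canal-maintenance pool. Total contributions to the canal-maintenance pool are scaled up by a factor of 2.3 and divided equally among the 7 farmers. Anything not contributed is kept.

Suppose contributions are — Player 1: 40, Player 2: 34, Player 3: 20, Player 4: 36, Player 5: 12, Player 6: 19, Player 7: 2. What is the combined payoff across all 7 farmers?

Total contributed: 40 + 34 + 20 + 36 + 12 + 19 + 2 = 163; total kept: 7 × 46 − 163 = 159.
The canal-maintenance pool pays out 2.3 × 163 = 374.90 in aggregate.
Group total = 159 + 374.90 = 533.90.

533.90 labor-hours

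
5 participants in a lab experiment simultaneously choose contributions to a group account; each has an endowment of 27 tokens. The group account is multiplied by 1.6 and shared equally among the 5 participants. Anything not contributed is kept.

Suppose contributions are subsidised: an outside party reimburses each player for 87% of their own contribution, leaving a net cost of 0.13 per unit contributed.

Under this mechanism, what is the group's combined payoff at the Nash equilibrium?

333.45 tokens

With the mechanism, a contributed unit returns (1.6/5) / 0.13 = 2.4615 per unit of net cost to the contributor — now above 1 — so contributing fully is weakly dominant for every player.
So the Nash equilibrium is full contribution by all 5; the group earns 5 × (27 × 0.87 + 1.6 × 27) = 333.45.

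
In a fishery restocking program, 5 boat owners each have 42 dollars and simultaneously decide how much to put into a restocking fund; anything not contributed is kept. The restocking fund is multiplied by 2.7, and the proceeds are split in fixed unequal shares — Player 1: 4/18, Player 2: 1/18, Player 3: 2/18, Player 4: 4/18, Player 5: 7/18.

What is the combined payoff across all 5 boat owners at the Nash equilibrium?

For player j, contributing a unit is worthwhile iff 2.7 × (j's share) ≥ 1, i.e. iff j's share is at least 0.3704.
Only Player 5 (7/18) clears that bar, contributing 42; the remaining 4 contribute 0. Total contributed: 42.
The restocking fund pays out 2.7 × 42 = 113.40 in total (split across the unequal shares, but the aggregate is all that matters for the group sum).
The 4 free-riders keep 42 each, adding 168. Group total = 168 + 113.40 = 281.40.

281.40 dollars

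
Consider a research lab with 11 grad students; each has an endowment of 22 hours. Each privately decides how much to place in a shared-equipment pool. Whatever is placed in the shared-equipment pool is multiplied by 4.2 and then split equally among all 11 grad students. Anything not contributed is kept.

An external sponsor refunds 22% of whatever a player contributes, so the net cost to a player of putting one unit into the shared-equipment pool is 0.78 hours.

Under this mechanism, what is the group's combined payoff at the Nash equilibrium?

242.00 hours

Even with the mechanism, each unit contributed returns only (4.2/11) / 0.78 = 0.4895 per unit of net cost, so contributing nothing is still dominant.
Everyone keeps their endowment and the group total is 11 × 22 = 242.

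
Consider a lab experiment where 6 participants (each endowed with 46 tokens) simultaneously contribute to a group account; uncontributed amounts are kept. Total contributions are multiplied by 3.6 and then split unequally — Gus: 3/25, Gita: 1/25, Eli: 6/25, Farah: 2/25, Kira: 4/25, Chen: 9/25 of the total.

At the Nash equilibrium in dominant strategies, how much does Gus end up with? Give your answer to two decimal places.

A player with share s gets back 3.6·s per unit contributed, so full contribution is dominant for anyone with s > 1/3.6 = 0.2778 and zero contribution is dominant for anyone below.
Chen alone (share 9/25) is above the threshold, contributing 46; the remaining 5 contribute 0. Total contributed: 46.
Gus keeps 46 and receives 3.6 × 46 × 3/25 = 19.87 from the group account, for a payoff of 65.87.

65.87 tokens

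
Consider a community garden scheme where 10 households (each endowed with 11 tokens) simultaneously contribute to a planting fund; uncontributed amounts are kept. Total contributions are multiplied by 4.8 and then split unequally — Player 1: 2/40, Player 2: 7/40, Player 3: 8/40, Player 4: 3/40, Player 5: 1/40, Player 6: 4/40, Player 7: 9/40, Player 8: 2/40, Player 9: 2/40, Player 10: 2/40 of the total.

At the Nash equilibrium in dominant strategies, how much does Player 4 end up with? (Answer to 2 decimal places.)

Each unit j contributes comes back to j as 4.8 × (j's share), so j prefers to contribute only if that share exceeds 1/4.8 = 0.2083; otherwise keeping the unit dominates.
Player 7 alone (share 9/40) is above the threshold, contributing 11; the remaining 9 contribute 0. Total contributed: 11.
Player 4 keeps 11 and receives 4.8 × 11 × 3/40 = 3.96 from the planting fund, for a payoff of 14.96.

14.96 tokens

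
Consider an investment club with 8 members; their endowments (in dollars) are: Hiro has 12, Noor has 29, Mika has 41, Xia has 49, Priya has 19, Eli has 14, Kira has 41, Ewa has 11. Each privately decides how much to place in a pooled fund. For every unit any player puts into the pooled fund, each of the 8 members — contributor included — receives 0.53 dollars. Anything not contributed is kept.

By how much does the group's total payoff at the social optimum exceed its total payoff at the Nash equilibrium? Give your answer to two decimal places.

699.84 dollars

The private return per contributed unit is 0.53 < 1 for everyone, so the Nash equilibrium is zero contribution and the group total is Σ E_j = 12 + 29 + 41 + 49 + 19 + 14 + 41 + 11 = 216.
Each contributed unit returns 4.240 to the group, so the social optimum is full contribution by everyone: group total = 4.240 × 216 = 915.84.
Efficiency loss = (4.240 − 1) × 216 = 699.84.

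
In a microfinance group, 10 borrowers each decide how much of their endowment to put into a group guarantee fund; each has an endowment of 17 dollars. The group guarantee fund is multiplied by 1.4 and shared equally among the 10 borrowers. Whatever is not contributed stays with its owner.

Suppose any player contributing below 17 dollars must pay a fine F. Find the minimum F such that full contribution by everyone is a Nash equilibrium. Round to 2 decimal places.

14.62 dollars

Given the others contribute fully, the best deviation is to contribute 0 (any partial contribution still incurs the fine and gives up units whose private return 0.1400 is below 1).
Deviating from 17 to 0 saves 17 dollars but forfeits the deviator's share of the drop in the group guarantee fund: 1.4/10 × 17 = 2.38.
So the deviation gain is 17 − 2.38 = 14.62, and the fine must be at least 14.62 dollars to wipe it out.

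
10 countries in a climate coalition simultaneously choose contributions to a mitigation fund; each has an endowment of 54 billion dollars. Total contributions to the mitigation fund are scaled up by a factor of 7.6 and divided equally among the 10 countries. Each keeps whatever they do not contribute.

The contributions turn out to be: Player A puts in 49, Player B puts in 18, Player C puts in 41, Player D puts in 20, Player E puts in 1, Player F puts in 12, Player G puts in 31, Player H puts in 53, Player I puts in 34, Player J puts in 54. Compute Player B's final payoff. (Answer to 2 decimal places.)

Total contributed: 49 + 18 + 41 + 20 + 1 + 12 + 31 + 53 + 34 + 54 = 313.
Each receives 7.6 × 313 / 10 = 237.88 from the mitigation fund.
Player B keeps 54 − 18 = 36, so Player B's payoff is 36 + 237.88 = 273.88.

273.88 billion dollars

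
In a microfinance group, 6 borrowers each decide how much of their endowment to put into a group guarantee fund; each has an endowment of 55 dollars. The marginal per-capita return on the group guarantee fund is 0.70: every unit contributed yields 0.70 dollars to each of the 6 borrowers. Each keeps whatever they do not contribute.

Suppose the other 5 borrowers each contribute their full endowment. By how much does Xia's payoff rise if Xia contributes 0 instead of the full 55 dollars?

Switching from a contribution of 55 to 0 lets Xia keep an extra 55 dollars, but lowers the group guarantee fund by 55, which costs Xia their own share of that drop: 0.70 × 55 = 38.50.
Net gain = 55 − 38.50 = 16.50. The private return per contributed unit (0.70) is below 1, so free-riding is indeed the best response regardless of what the others do.

16.50 dollars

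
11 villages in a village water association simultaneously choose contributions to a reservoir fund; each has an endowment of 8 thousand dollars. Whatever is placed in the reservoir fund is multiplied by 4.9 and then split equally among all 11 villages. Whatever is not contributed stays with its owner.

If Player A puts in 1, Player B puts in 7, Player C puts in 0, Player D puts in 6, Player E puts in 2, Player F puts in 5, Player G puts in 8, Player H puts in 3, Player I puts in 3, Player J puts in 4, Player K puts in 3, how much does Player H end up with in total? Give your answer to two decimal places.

23.71 thousand dollars

Total contributed: 1 + 7 + 0 + 6 + 2 + 5 + 8 + 3 + 3 + 4 + 3 = 42.
Each receives 4.9 × 42 / 11 = 18.71 from the reservoir fund.
Player H keeps 8 − 3 = 5, so Player H's payoff is 5 + 18.71 = 23.71.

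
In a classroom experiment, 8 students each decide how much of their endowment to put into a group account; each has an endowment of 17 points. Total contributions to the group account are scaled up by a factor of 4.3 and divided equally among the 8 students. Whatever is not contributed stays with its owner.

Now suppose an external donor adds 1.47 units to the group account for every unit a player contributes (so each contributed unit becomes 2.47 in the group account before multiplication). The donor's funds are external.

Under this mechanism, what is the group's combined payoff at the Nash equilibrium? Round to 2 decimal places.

1444.46 points

Under the mechanism each unit contributed yields 4.3 × 2.47 / 8 = 1.3276 back to its contributor per unit of net cost, which exceeds 1, making full contribution the dominant choice for everyone.
So the Nash equilibrium is full contribution by all 8; the group earns 4.3 × 2.47 × 136 = 1444.46.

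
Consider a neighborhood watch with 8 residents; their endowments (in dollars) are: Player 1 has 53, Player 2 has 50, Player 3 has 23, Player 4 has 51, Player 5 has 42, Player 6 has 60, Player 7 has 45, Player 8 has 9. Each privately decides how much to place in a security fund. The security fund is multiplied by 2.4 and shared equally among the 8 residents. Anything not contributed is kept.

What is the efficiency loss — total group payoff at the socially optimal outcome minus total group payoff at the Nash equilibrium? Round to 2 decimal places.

The private return per contributed unit is 2.4/8 = 0.3000 < 1 for every player regardless of endowment, so the Nash equilibrium is zero contribution and the group total is Σ E_j = 53 + 50 + 23 + 51 + 42 + 60 + 45 + 9 = 333.
Each contributed unit returns 2.400 to the group, so the social optimum is full contribution by everyone: group total = 2.400 × 333 = 799.20.
Efficiency loss = (2.400 − 1) × 333 = 466.20.

466.20 dollars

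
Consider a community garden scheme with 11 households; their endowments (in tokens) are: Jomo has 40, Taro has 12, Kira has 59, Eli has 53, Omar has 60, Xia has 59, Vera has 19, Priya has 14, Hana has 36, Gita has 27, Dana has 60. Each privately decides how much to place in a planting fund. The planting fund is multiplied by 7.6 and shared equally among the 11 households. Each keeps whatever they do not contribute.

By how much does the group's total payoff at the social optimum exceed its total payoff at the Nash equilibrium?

The private return per contributed unit is 7.6/11 = 0.6909 < 1 for every player regardless of endowment, so the Nash equilibrium is zero contribution and the group total is Σ E_j = 40 + 12 + 59 + 53 + 60 + 59 + 19 + 14 + 36 + 27 + 60 = 439.
Each contributed unit returns 7.600 to the group, so the social optimum is full contribution by everyone: group total = 7.600 × 439 = 3336.40.
Efficiency loss = (7.600 − 1) × 439 = 2897.40.

2897.40 tokens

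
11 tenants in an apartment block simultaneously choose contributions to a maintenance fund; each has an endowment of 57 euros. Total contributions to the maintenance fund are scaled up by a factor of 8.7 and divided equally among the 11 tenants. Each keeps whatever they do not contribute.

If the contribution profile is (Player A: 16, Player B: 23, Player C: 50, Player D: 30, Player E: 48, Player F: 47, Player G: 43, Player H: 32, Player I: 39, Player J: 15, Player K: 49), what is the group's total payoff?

3645.40 euros

Total contributed: 16 + 23 + 50 + 30 + 48 + 47 + 43 + 32 + 39 + 15 + 49 = 392; total kept: 11 × 57 − 392 = 235.
The maintenance fund pays out 8.7 × 392 = 3410.40 in aggregate.
Group total = 235 + 3410.40 = 3645.40.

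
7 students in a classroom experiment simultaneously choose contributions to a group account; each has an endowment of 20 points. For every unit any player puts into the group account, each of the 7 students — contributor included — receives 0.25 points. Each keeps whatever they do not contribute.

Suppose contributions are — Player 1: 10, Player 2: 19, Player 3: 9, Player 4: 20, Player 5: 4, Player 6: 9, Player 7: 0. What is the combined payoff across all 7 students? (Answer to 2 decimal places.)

Total contributed: 10 + 19 + 9 + 20 + 4 + 9 + 0 = 71; total kept: 7 × 20 − 71 = 69.
The group account pays out 0.25 × 7 × 71 = 124.25 in aggregate.
Group total = 69 + 124.25 = 193.25.

193.25 points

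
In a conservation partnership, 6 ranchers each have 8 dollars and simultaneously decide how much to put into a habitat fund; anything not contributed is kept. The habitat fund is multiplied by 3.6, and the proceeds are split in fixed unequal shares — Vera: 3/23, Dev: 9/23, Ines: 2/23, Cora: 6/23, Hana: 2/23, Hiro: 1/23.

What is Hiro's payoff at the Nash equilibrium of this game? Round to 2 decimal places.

For player j, contributing a unit is worthwhile iff 3.6 × (j's share) ≥ 1, i.e. iff j's share is at least 0.2778.
Dev alone (share 9/23) is above the threshold, contributing 8; the remaining 5 contribute 0. Total contributed: 8.
Hiro keeps 8 and receives 3.6 × 8 × 1/23 = 1.25 from the habitat fund, for a payoff of 9.25.

9.25 dollars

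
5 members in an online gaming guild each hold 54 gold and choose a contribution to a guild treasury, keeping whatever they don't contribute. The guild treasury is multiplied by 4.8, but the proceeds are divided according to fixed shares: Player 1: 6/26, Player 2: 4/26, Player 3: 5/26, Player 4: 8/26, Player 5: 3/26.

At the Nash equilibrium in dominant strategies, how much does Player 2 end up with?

Each unit j contributes comes back to j as 4.8 × (j's share), so j prefers to contribute only if that share exceeds 1/4.8 = 0.2083; otherwise keeping the unit dominates.
Player 1 and Player 4 clear that bar, contributing 54 each; the remaining 3 contribute 0. Total contributed: 108.
Player 2 keeps 54 and receives 4.8 × 108 × 4/26 = 79.75 from the guild treasury, for a payoff of 133.75.

133.75 gold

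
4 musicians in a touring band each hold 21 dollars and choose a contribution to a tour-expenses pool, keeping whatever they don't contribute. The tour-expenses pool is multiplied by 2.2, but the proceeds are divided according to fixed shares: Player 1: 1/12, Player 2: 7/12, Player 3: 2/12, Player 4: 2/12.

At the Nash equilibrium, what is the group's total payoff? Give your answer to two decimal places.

109.20 dollars

Player j's private return per contributed unit is 2.2 × (j's share). Contributing is weakly dominant for j when that share is at least 1/2.2 = 0.4545, and contributing 0 is dominant otherwise.
Player 2 alone (share 7/12) is above the threshold, contributing 21; the remaining 3 contribute 0. Total contributed: 21.
The tour-expenses pool pays out 2.2 × 21 = 46.20 in total (split across the unequal shares, but the aggregate is all that matters for the group sum).
The 3 free-riders keep 21 each, adding 63. Group total = 63 + 46.20 = 109.20.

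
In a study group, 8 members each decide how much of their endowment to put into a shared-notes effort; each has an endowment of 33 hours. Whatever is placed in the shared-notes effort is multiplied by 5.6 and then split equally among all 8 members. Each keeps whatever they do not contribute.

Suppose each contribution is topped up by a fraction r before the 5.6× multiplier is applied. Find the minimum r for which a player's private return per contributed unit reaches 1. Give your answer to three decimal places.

0.429

With matching at rate r, one contributed unit becomes (1 + r) in the shared-notes effort and returns 5.6 × (1 + r) / 8 to the contributor.
Setting this equal to 1: 1 + r = 8/5.6 = 1.4286.
So the minimum matching rate is r = 1.4286 − 1 = 0.429.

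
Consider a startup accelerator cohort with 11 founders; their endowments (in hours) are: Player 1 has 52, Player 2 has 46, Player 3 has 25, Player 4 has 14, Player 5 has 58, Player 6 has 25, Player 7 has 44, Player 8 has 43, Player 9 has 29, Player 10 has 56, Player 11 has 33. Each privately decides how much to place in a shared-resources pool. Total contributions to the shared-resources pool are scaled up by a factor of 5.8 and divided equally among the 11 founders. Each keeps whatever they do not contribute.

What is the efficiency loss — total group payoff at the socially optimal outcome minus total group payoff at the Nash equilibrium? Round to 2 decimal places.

The private return per contributed unit is 5.8/11 = 0.5273 < 1 for every player regardless of endowment, so the Nash equilibrium is zero contribution and the group total is Σ E_j = 52 + 46 + 25 + 14 + 58 + 25 + 44 + 43 + 29 + 56 + 33 = 425.
Each contributed unit returns 5.800 to the group, so the social optimum is full contribution by everyone: group total = 5.800 × 425 = 2465.00.
Efficiency loss = (5.800 − 1) × 425 = 2040.00.

2040.00 hours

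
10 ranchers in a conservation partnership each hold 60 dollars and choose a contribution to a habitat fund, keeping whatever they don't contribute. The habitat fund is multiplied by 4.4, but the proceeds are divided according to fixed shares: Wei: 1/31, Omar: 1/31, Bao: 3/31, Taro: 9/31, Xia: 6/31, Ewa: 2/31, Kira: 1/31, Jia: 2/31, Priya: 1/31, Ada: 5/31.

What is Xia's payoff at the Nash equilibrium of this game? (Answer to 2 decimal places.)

111.10 dollars

A player with share s gets back 4.4·s per unit contributed, so full contribution is dominant for anyone with s > 1/4.4 = 0.2273 and zero contribution is dominant for anyone below.
Only Taro (9/31) clears that bar, contributing 60; the remaining 9 contribute 0. Total contributed: 60.
Xia keeps 60 and receives 4.4 × 60 × 6/31 = 51.10 from the habitat fund, for a payoff of 111.10.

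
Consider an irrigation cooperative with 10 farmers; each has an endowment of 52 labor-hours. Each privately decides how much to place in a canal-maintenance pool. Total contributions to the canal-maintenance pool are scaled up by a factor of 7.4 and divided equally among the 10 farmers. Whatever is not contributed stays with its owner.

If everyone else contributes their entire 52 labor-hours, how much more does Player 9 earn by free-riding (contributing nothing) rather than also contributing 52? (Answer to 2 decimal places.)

Switching from a contribution of 52 to 0 lets Player 9 keep an extra 52 labor-hours, but lowers the canal-maintenance pool by 52, which costs Player 9 their own share of that drop: 7.4/10 × 52 = 38.48.
Net gain = 52 − 38.48 = 13.52. The private return per contributed unit (0.7400) is below 1, so free-riding is indeed the best response regardless of what the others do.

13.52 labor-hours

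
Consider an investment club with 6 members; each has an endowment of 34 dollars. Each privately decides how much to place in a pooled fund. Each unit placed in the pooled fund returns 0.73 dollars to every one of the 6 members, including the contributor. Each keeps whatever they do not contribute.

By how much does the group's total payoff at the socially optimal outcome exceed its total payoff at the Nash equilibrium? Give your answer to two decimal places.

The private return per contributed unit is 0.73 < 1, so contributing 0 is dominant for every player. At the Nash equilibrium everyone keeps their 34, and the group total is 6 × 34 = 204.
Each contributed unit returns 4.380 to the group as a whole (0.73 to each of 6 players), which exceeds 1, so the social optimum is full contribution: group total = 4.380 × 204 = 893.52.
Efficiency loss = 893.52 − 204 = 689.52.

689.52 dollars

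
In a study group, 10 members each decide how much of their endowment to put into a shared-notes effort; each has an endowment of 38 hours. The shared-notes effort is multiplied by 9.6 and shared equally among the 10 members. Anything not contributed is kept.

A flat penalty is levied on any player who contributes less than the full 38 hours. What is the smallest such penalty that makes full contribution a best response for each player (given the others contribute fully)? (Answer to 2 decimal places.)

Given the others contribute fully, the best deviation is to contribute 0 (any partial contribution still incurs the fine and gives up units whose private return 0.9600 is below 1).
Deviating from 38 to 0 saves 38 hours but forfeits the deviator's share of the drop in the shared-notes effort: 9.6/10 × 38 = 36.48.
So the deviation gain is 38 − 36.48 = 1.52, and the fine must be at least 1.52 hours to wipe it out.

1.52 hours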